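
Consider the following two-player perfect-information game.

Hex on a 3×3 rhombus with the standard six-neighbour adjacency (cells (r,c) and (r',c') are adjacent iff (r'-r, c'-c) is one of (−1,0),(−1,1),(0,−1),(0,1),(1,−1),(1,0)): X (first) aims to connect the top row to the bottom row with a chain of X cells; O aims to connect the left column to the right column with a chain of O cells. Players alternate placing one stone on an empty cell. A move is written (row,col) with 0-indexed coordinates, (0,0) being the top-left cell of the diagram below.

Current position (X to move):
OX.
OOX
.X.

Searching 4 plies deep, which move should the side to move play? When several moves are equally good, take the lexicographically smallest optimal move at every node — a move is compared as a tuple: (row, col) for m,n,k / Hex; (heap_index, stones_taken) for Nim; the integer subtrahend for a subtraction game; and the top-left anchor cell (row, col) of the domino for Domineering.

ply 1, X at OX./OOX/.X. | (0,2)=+1→OXX/OOX/.X.*; (2,0)=-1→OX./OOX/XX.; (2,2)=-1→OX./OOX/.XX
ply 2: OXX/OOX/.X. is terminal -1 (O); from OX./OOX/.X. depth 4

X's best at [OX./OOX/.X.]: (0,2)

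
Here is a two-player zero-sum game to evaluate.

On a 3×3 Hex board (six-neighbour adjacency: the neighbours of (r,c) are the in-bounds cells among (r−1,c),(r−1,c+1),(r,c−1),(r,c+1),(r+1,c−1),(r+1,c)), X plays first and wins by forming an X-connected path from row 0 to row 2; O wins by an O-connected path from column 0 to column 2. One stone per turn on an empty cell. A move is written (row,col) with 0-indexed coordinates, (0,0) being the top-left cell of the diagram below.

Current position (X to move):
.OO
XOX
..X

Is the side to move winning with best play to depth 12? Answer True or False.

[.OO/XOX/..X] X move#1: (0,0):-1/XOO/XOX/..X*, (2,0):-1/.OO/XOX/X.X, (2,1):-1/.OO/XOX/.XX
[XOO/XOX/..X] O move#2: (2,0):+1/XOO/XOX/O.X*, (2,1):-1/XOO/XOX/.OX
[XOO/XOX/O.X] end (terminal -1, X#3); searched .OO/XOX/..X to 12

X winning at [.OO/XOX/..X]: False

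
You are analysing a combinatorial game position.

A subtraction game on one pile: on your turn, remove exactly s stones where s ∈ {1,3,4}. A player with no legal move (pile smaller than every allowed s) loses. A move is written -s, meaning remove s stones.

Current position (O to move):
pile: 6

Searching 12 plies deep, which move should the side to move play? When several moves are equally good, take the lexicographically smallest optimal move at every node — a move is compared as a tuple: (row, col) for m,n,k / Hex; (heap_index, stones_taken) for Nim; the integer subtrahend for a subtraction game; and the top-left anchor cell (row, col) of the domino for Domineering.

ply 1, O at 6 | -1=-1→5; -3=-1→3; -4=+1→2*
ply 2, X at 2 | -1=-1→1*
ply 3, O at 1 | -1=+1→0*
ply 4: 0 is terminal -1 (X); from 6 depth 12

O's best at [6]: -4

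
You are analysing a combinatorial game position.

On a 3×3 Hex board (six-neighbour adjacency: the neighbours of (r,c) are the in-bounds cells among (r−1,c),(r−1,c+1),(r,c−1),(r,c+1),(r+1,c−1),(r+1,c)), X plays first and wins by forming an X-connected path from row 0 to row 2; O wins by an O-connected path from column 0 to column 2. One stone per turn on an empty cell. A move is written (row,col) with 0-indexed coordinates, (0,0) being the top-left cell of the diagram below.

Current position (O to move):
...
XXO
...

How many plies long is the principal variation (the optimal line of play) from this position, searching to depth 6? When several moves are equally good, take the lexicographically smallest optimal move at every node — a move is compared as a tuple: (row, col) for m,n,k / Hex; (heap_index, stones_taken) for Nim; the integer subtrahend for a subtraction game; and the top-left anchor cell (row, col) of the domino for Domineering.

PV length from [.../XXO/...]: 4 plies

ply 1, O at .../XXO/... | (0,0)=-1→O../XXO/...*; (0,1)=-1→.O./XXO/...; (0,2)=-1→..O/XXO/...; (2,0)=-1→.../XXO/O..; (2,1)=-1→.../XXO/.O.; (2,2)=-1→.../XXO/..O
ply 2, X at O../XXO/... | (0,1)=+1→OX./XXO/...*; (0,2)=+1→O.X/XXO/...; (2,0)=+1→O../XXO/X..; (2,1)=+1→O../XXO/.X.; (2,2)=+1→O../XXO/..X
ply 3, O at OX./XXO/... | (0,2)=-1→OXO/XXO/...*; (2,0)=-1→OX./XXO/O..; (2,1)=-1→OX./XXO/.O.; (2,2)=-1→OX./XXO/..O
ply 4, X at OXO/XXO/... | (2,0)=+1→OXO/XXO/X..*; (2,1)=+1→OXO/XXO/.X.; (2,2)=+1→OXO/XXO/..X
ply 5: OXO/XXO/X.. is terminal -1 (O); from .../XXO/... depth 6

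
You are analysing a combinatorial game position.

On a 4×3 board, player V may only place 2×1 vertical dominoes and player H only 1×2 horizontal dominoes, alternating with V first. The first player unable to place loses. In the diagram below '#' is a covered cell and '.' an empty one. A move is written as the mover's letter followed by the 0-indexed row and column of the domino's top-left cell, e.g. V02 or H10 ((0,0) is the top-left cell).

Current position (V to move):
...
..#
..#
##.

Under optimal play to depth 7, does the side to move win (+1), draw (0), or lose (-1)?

[.../..#/..#/##.] V move#1: V00:+1/#../#.#/..#/##.*, V01:+1/.#./.##/..#/##., V10:+1/.../#.#/#.#/##., V11:+1/.../.##/.##/##.
[#../#.#/..#/##.] H move#2: H01:-1/###/#.#/..#/##.*, H20:-1/#../#.#/###/##.
[###/#.#/..#/##.] V move#3: V11:+1/###/###/.##/##.*
[###/###/.##/##.] end (terminal -1, H#4); searched .../..#/..#/##. to 7

value(.../..#/..#/##., V) = +1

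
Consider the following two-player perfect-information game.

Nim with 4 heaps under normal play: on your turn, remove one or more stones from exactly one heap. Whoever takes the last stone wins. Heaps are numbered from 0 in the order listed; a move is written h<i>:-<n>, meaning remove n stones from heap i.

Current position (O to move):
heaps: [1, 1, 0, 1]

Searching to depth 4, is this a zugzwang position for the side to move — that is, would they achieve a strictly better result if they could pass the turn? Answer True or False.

zugzwang((1,1,0,1), O) = False

p1 O@[(1,1,0,1)]: h0:-1[(0,1,0,1)]+1* h1:-1[(1,0,0,1)]+1 h3:-1[(1,1,0,0)]+1
p2 X@[(0,1,0,1)]: h1:-1[(0,0,0,1)]-1* h3:-1[(0,1,0,0)]-1
p3 O@[(0,0,0,1)]: h3:-1[(0,0,0,0)]+1*
p4 X@[(0,0,0,0)] terminal -1; root [(1,1,0,1)] d4
pass branch (X moves first from the same position):
  | p1 X@[(1,1,0,1)]: h0:-1[(0,1,0,1)]+1* h1:-1[(1,0,0,1)]+1 h3:-1[(1,1,0,0)]+1
  | p2 O@[(0,1,0,1)]: h1:-1[(0,0,0,1)]-1* h3:-1[(0,1,0,0)]-1
  | p3 X@[(0,0,0,1)]: h3:-1[(0,0,0,0)]+1*
  | p4 O@[(0,0,0,0)] terminal -1; root [(1,1,0,1)] d4
O moving scores +1; O passing scores -1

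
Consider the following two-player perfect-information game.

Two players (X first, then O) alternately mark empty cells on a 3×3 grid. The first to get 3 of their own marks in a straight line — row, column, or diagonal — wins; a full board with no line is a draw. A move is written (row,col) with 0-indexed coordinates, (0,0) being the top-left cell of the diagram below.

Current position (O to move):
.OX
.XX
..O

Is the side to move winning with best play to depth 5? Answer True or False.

O winning at [.OX/.XX/..O]: False

p1 O@[.OX/.XX/..O]: (0,0)[OOX/.XX/..O]-1* (1,0)[.OX/OXX/..O]-1 (2,0)[.OX/.XX/O.O]-1 (2,1)[.OX/.XX/.OO]-1
p2 X@[OOX/.XX/..O]: (1,0)[OOX/XXX/..O]+1* (2,0)[OOX/.XX/X.O]+1 (2,1)[OOX/.XX/.XO]+1
p3 O@[OOX/XXX/..O] terminal -1; root [.OX/.XX/..O] d5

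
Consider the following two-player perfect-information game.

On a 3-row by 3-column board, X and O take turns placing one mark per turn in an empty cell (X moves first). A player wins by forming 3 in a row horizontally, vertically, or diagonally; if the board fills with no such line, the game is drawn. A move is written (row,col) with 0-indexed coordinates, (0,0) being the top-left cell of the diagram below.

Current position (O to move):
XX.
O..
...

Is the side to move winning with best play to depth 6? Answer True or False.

O winning at [XX./O../...]: False

ply 1, O at XX./O../... | (0,2)=-1→XXO/O../...*; (1,1)=-1→XX./OO./...; (1,2)=-1→XX./O.O/...; (2,0)=-1→XX./O../O..; (2,1)=-1→XX./O../.O.; (2,2)=-1→XX./O../..O
ply 2, X at XXO/O../... | (1,1)=+1→XXO/OX./...*; (1,2)=+0→XXO/O.X/...; (2,0)=-1→XXO/O../X..; (2,1)=-1→XXO/O../.X.; (2,2)=-1→XXO/O../..X
ply 3, O at XXO/OX./... | (1,2)=-1→XXO/OXO/...*; (2,0)=-1→XXO/OX./O..; (2,1)=-1→XXO/OX./.O.; (2,2)=-1→XXO/OX./..O
ply 4, X at XXO/OXO/... | (2,0)=-1→XXO/OXO/X..; (2,1)=+1→XXO/OXO/.X.*; (2,2)=+1→XXO/OXO/..X
ply 5: XXO/OXO/.X. is terminal -1 (O); from XX./O../... depth 6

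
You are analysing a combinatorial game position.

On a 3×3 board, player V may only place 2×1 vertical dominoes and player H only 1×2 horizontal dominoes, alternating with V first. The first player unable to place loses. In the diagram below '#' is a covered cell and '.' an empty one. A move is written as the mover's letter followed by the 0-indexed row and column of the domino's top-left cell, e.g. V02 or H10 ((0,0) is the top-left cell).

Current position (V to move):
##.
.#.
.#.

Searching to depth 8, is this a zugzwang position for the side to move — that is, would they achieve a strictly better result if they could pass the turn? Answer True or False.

zugzwang(##./.#./.#., V) = False

p1 V@[##./.#./.#.]: V02[###/.##/.#.]+1* V10[##./##./##.]+1 V12[##./.##/.##]+1
p2 H@[###/.##/.#.] terminal -1; root [##./.#./.#.] d8
pass branch (H moves first from the same position):
  | p1 H@[##./.#./.#.] terminal -1; root [##./.#./.#.] d8
V moving scores +1; V passing scores +1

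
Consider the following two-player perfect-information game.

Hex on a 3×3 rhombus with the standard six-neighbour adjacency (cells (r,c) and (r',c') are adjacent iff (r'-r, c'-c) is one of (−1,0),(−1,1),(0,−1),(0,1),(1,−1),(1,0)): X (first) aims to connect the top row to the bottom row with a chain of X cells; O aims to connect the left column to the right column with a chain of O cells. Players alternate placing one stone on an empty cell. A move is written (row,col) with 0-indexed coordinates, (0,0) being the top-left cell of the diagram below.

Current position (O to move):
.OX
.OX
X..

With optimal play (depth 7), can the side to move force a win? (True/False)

p1 O@[.OX/.OX/X..]: (0,0)[OOX/.OX/X..]-1* (1,0)[.OX/OOX/X..]-1 (2,1)[.OX/.OX/XO.]-1 (2,2)[.OX/.OX/X.O]-1
p2 X@[OOX/.OX/X..]: (1,0)[OOX/XOX/X..]+1* (2,1)[OOX/.OX/XX.]+1 (2,2)[OOX/.OX/X.X]+1
p3 O@[OOX/XOX/X..]: (2,1)[OOX/XOX/XO.]-1* (2,2)[OOX/XOX/X.O]-1
p4 X@[OOX/XOX/XO.]: (2,2)[OOX/XOX/XOX]+1*
p5 O@[OOX/XOX/XOX] terminal -1; root [.OX/.OX/X..] d7

O winning at [.OX/.OX/X..]: False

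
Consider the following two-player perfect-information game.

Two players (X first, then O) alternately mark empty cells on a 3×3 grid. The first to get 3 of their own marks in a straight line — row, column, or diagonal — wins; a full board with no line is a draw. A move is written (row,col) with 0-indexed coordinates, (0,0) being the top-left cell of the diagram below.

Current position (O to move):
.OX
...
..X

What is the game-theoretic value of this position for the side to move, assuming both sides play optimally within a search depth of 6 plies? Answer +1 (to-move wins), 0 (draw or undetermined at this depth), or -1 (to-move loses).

value(.OX/.../..X, O) = -1

p1 O@[.OX/.../..X]: (0,0)[OOX/.../..X]-1* (1,0)[.OX/O../..X]-1 (1,1)[.OX/.O./..X]-1 (1,2)[.OX/..O/..X]-1 (2,0)[.OX/.../O.X]-1 (2,1)[.OX/.../.OX]-1
p2 X@[OOX/.../..X]: (1,0)[OOX/X../..X]+1* (1,1)[OOX/.X./..X]+1 (1,2)[OOX/..X/..X]+1 (2,0)[OOX/.../X.X]+1 (2,1)[OOX/.../.XX]+1
p3 O@[OOX/X../..X]: (1,1)[OOX/XO./..X]-1* (1,2)[OOX/X.O/..X]-1 (2,0)[OOX/X../O.X]-1 (2,1)[OOX/X../.OX]-1
p4 X@[OOX/XO./..X]: (1,2)[OOX/XOX/..X]+1* (2,0)[OOX/XO./X.X]-1 (2,1)[OOX/XO./.XX]+1
p5 O@[OOX/XOX/..X] terminal -1; root [.OX/.../..X] d6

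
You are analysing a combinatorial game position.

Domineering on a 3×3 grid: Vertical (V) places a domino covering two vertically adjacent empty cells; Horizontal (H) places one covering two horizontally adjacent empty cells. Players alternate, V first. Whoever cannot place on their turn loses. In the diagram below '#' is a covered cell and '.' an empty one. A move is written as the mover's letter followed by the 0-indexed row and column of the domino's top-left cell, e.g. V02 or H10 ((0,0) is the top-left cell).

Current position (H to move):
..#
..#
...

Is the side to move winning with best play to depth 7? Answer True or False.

p1 H@[..#/..#/...]: H00[###/..#/...]-1 H10[..#/###/...]+1* H20[..#/..#/##.]-1 H21[..#/..#/.##]-1
p2 V@[..#/###/...] terminal -1; root [..#/..#/...] d7

H winning at [..#/..#/...]: True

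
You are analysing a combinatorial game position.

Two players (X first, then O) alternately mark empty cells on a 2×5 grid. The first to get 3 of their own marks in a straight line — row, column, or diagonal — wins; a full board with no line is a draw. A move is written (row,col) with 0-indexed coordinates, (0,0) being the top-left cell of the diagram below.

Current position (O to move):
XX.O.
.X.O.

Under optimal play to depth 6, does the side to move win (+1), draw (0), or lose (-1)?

value(XX.O./.X.O., O) = 0

ply 1, O at XX.O./.X.O. | (0,2)=+0→XXOO./.X.O.*; (0,4)=-1→XX.OO/.X.O.; (1,0)=-1→XX.O./OX.O.; (1,2)=-1→XX.O./.XOO.; (1,4)=-1→XX.O./.X.OO
ply 2, X at XXOO./.X.O. | (0,4)=+0→XXOOX/.X.O.*; (1,0)=-1→XXOO./XX.O.; (1,2)=-1→XXOO./.XXO.; (1,4)=-1→XXOO./.X.OX
ply 3, O at XXOOX/.X.O. | (1,0)=+0→XXOOX/OX.O.*; (1,2)=+0→XXOOX/.XOO.; (1,4)=+0→XXOOX/.X.OO
ply 4, X at XXOOX/OX.O. | (1,2)=+0→XXOOX/OXXO.*; (1,4)=+0→XXOOX/OX.OX
ply 5, O at XXOOX/OXXO. | (1,4)=+0→XXOOX/OXXOO*
ply 6: XXOOX/OXXOO is terminal +0 (X); from XX.O./.X.O. depth 6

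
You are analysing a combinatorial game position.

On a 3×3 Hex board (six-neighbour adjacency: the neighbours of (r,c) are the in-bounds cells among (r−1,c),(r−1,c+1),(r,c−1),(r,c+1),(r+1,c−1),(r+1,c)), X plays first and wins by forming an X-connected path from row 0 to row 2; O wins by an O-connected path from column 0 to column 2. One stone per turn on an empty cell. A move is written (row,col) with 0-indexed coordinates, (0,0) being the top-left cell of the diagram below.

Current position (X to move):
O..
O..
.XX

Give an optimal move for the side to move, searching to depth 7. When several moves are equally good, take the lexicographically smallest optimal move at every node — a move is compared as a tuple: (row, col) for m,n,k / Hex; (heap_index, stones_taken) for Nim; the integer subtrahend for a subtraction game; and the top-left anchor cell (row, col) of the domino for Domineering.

X's best at [O../O../.XX]: (0,2)

p1 X@[O../O../.XX]: (0,1)[OX./O../.XX]-1 (0,2)[O.X/O../.XX]+1* (1,1)[O../OX./.XX]+1 (1,2)[O../O.X/.XX]-1 (2,0)[O../O../XXX]-1
p2 O@[O.X/O../.XX]: (0,1)[OOX/O../.XX]-1* (1,1)[O.X/OO./.XX]-1 (1,2)[O.X/O.O/.XX]-1 (2,0)[O.X/O../OXX]-1
p3 X@[OOX/O../.XX]: (1,1)[OOX/OX./.XX]+1* (1,2)[OOX/O.X/.XX]+1 (2,0)[OOX/O../XXX]+1
p4 O@[OOX/OX./.XX] terminal -1; root [O../O../.XX] d7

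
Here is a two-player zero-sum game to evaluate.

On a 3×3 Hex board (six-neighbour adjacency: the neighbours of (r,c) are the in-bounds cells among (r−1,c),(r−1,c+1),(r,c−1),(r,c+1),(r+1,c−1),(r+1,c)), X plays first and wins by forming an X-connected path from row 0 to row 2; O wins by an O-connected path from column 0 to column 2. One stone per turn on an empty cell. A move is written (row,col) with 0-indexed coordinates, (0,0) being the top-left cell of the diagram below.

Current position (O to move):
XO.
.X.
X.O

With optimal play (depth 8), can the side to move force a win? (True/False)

p1 O@[XO./.X./X.O]: (0,2)[XOO/.X./X.O]-1* (1,0)[XO./OX./X.O]-1 (1,2)[XO./.XO/X.O]-1 (2,1)[XO./.X./XOO]-1
p2 X@[XOO/.X./X.O]: (1,0)[XOO/XX./X.O]+1* (1,2)[XOO/.XX/X.O]-1 (2,1)[XOO/.X./XXO]-1
p3 O@[XOO/XX./X.O] terminal -1; root [XO./.X./X.O] d8

O winning at [XO./.X./X.O]: False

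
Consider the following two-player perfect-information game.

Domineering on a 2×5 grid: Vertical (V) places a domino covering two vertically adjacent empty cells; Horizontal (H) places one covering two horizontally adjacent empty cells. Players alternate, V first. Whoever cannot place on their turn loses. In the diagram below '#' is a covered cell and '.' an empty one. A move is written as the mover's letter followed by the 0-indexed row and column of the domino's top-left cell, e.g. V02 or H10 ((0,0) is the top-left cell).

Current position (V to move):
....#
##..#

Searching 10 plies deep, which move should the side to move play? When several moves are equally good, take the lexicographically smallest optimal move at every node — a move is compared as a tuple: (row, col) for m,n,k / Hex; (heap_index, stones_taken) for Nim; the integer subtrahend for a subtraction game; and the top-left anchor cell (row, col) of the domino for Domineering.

ply 1, V at ....#/##..# | V02=+1→..#.#/###.#*; V03=-1→...##/##.##
ply 2, H at ..#.#/###.# | H00=-1→###.#/###.#*
ply 3, V at ###.#/###.# | V03=+1→#####/#####*
ply 4: #####/##### is terminal -1 (H); from ....#/##..# depth 10

V's best at [....#/##..#]: V02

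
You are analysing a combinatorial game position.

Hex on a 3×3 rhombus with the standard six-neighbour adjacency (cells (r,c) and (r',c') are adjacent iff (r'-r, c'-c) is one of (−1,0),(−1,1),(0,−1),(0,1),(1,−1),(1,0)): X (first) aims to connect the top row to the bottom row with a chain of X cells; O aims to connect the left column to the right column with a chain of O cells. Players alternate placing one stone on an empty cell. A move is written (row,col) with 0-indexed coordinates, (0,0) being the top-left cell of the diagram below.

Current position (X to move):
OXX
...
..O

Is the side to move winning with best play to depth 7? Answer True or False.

X winning at [OXX/.../..O]: True

p1 X@[OXX/.../..O]: (1,0)[OXX/X../..O]+1* (1,1)[OXX/.X./..O]+1 (1,2)[OXX/..X/..O]+1 (2,0)[OXX/.../X.O]+1 (2,1)[OXX/.../.XO]+1
p2 O@[OXX/X../..O]: (1,1)[OXX/XO./..O]-1* (1,2)[OXX/X.O/..O]-1 (2,0)[OXX/X../O.O]-1 (2,1)[OXX/X../.OO]-1
p3 X@[OXX/XO./..O]: (1,2)[OXX/XOX/..O]+1* (2,0)[OXX/XO./X.O]+1 (2,1)[OXX/XO./.XO]+1
p4 O@[OXX/XOX/..O]: (2,0)[OXX/XOX/O.O]-1* (2,1)[OXX/XOX/.OO]-1
p5 X@[OXX/XOX/O.O]: (2,1)[OXX/XOX/OXO]+1*
p6 O@[OXX/XOX/OXO] terminal -1; root [OXX/.../..O] d7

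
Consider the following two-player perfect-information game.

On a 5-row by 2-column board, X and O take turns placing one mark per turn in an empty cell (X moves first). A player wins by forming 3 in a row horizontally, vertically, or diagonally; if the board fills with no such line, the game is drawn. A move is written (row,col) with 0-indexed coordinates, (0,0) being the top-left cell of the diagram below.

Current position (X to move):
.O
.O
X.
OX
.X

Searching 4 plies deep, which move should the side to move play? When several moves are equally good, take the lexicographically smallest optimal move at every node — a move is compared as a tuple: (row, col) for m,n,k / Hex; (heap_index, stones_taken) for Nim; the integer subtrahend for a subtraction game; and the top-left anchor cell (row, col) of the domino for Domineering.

X's best at [.O/.O/X./OX/.X]: (2,1)

[.O/.O/X./OX/.X] X move#1: (0,0):-1/XO/.O/X./OX/.X, (1,0):-1/.O/XO/X./OX/.X, (2,1):+1/.O/.O/XX/OX/.X*, (4,0):-1/.O/.O/X./OX/XX
[.O/.O/XX/OX/.X] end (terminal -1, O#2); searched .O/.O/X./OX/.X to 4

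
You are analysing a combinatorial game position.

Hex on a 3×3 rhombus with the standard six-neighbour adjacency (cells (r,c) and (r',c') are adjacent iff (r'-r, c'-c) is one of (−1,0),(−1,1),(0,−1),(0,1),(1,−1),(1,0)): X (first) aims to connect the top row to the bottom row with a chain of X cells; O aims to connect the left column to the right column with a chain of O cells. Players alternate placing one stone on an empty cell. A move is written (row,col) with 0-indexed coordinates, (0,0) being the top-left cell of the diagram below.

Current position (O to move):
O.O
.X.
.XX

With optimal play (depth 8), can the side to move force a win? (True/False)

[O.O/.X./.XX] O move#1: (0,1):+1/OOO/.X./.XX*, (1,0):-1/O.O/OX./.XX, (1,2):-1/O.O/.XO/.XX, (2,0):-1/O.O/.X./OXX
[OOO/.X./.XX] end (terminal -1, X#2); searched O.O/.X./.XX to 8

O winning at [O.O/.X./.XX]: True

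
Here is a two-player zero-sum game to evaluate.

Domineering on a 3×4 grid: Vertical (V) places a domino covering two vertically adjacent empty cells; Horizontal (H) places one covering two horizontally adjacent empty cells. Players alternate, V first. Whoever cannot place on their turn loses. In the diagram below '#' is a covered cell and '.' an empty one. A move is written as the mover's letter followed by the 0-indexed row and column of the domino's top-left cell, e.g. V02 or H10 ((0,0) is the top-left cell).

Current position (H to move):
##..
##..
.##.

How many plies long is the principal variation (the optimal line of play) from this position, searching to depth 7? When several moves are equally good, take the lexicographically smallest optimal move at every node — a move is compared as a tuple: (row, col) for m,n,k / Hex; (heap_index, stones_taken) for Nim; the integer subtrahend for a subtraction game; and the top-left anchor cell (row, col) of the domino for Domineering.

ply 1, H at ##../##../.##. | H02=-1→####/##../.##.; H12=+1→##../####/.##.*
ply 2: ##../####/.##. is terminal -1 (V); from ##../##../.##. depth 7

PV length from [##../##../.##.]: 1 ply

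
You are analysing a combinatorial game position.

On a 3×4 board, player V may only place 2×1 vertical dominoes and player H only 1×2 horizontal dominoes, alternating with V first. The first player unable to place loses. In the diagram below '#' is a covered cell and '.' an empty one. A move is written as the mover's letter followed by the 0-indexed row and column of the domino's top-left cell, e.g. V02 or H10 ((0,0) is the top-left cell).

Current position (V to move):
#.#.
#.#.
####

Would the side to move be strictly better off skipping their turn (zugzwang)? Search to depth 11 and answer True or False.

[#.#./#.#./####] V move#1: V01:+1/###./###./####*, V03:+1/#.##/#.##/####
[###./###./####] end (terminal -1, H#2); searched #.#./#.#./#### to 11
if V skipped the turn, H would face:
~ [#.#./#.#./####] end (terminal -1, H#1); searched #.#./#.#./#### to 11
compare (V): move=+1 vs pass=+1

zugzwang(#.#./#.#./####, V) = False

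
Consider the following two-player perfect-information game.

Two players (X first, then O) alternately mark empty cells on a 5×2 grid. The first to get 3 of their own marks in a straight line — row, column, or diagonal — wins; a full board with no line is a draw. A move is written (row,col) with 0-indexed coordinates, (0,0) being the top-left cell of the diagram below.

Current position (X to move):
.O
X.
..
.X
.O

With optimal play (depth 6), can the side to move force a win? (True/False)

ply 1, X at .O/X./../.X/.O | (0,0)=+0→XO/X./../.X/.O; (1,1)=+1→.O/XX/../.X/.O*; (2,0)=+1→.O/X./X./.X/.O; (2,1)=+1→.O/X./.X/.X/.O; (3,0)=+0→.O/X./../XX/.O; (4,0)=+0→.O/X./../.X/XO
ply 2, O at .O/XX/../.X/.O | (0,0)=-1→OO/XX/../.X/.O*; (2,0)=-1→.O/XX/O./.X/.O; (2,1)=-1→.O/XX/.O/.X/.O; (3,0)=-1→.O/XX/../OX/.O; (4,0)=-1→.O/XX/../.X/OO
ply 3, X at OO/XX/../.X/.O | (2,0)=+1→OO/XX/X./.X/.O*; (2,1)=+1→OO/XX/.X/.X/.O; (3,0)=+1→OO/XX/../XX/.O; (4,0)=+0→OO/XX/../.X/XO
ply 4, O at OO/XX/X./.X/.O | (2,1)=-1→OO/XX/XO/.X/.O*; (3,0)=-1→OO/XX/X./OX/.O; (4,0)=-1→OO/XX/X./.X/OO
ply 5, X at OO/XX/XO/.X/.O | (3,0)=+1→OO/XX/XO/XX/.O*; (4,0)=+0→OO/XX/XO/.X/XO
ply 6: OO/XX/XO/XX/.O is terminal -1 (O); from .O/X./../.X/.O depth 6

X winning at [.O/X./../.X/.O]: True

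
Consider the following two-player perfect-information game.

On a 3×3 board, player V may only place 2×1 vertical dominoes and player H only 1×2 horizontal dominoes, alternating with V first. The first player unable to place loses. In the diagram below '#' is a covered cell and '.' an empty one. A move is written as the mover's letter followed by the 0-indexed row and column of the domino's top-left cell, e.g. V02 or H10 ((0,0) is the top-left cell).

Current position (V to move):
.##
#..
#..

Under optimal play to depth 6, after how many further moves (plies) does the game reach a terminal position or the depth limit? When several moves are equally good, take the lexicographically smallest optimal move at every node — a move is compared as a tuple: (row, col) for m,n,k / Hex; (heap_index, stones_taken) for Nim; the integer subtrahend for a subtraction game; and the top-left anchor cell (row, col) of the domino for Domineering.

[.##/#../#..] V move#1: V11:+1/.##/##./##.*, V12:+1/.##/#.#/#.#
[.##/##./##.] end (terminal -1, H#2); searched .##/#../#.. to 6

PV length from [.##/#../#..]: 1 ply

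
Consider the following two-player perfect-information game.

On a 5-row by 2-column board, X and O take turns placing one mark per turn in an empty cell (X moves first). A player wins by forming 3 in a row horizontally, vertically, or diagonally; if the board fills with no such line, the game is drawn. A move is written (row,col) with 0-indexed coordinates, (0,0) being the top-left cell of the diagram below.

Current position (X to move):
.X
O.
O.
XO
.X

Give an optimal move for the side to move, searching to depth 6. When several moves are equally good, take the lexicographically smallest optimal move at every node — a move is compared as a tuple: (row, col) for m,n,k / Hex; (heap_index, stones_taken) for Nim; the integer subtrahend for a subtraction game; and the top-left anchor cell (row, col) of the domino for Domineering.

X's best at [.X/O./O./XO/.X]: (0,0)

[.X/O./O./XO/.X] X move#1: (0,0):+0/XX/O./O./XO/.X*, (1,1):-1/.X/OX/O./XO/.X, (2,1):-1/.X/O./OX/XO/.X, (4,0):-1/.X/O./O./XO/XX
[XX/O./O./XO/.X] O move#2: (1,1):+0/XX/OO/O./XO/.X*, (2,1):+0/XX/O./OO/XO/.X, (4,0):+0/XX/O./O./XO/OX
[XX/OO/O./XO/.X] X move#3: (2,1):+0/XX/OO/OX/XO/.X*, (4,0):-1/XX/OO/O./XO/XX
[XX/OO/OX/XO/.X] O move#4: (4,0):+0/XX/OO/OX/XO/OX*
[XX/OO/OX/XO/OX] end (terminal +0, X#5); searched .X/O./O./XO/.X to 6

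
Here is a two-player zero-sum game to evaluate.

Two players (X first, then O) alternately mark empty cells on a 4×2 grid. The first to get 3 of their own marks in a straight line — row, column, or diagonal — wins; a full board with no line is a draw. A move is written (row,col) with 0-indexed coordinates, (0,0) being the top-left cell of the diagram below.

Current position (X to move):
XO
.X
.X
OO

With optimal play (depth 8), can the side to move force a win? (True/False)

[XO/.X/.X/OO] X move#1: (1,0):+0/XO/XX/.X/OO*, (2,0):+0/XO/.X/XX/OO
[XO/XX/.X/OO] O move#2: (2,0):+0/XO/XX/OX/OO*
[XO/XX/OX/OO] end (terminal +0, X#3); searched XO/.X/.X/OO to 8

X winning at [XO/.X/.X/OO]: False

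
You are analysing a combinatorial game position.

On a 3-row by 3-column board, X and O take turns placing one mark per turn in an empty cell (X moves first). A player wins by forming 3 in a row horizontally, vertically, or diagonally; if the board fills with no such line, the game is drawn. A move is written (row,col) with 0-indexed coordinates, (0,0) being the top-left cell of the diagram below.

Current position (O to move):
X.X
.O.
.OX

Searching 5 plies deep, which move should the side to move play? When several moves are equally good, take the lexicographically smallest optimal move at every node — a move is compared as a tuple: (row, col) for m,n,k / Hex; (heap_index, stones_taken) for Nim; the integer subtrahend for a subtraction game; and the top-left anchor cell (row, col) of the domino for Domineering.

p1 O@[X.X/.O./.OX]: (0,1)[XOX/.O./.OX]+1* (1,0)[X.X/OO./.OX]-1 (1,2)[X.X/.OO/.OX]-1 (2,0)[X.X/.O./OOX]-1
p2 X@[XOX/.O./.OX] terminal -1; root [X.X/.O./.OX] d5

O's best at [X.X/.O./.OX]: (0,1)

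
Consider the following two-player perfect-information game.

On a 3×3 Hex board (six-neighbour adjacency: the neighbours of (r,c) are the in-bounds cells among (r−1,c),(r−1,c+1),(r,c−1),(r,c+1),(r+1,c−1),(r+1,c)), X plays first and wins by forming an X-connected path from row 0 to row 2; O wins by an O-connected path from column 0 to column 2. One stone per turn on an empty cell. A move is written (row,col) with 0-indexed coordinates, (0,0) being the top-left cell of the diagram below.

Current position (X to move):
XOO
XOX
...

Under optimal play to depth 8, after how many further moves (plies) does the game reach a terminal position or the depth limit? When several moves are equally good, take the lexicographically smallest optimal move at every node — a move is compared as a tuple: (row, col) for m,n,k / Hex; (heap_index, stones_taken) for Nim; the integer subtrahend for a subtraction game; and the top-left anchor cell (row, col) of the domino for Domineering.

ply 1, X at XOO/XOX/... | (2,0)=+1→XOO/XOX/X..*; (2,1)=-1→XOO/XOX/.X.; (2,2)=-1→XOO/XOX/..X
ply 2: XOO/XOX/X.. is terminal -1 (O); from XOO/XOX/... depth 8

PV length from [XOO/XOX/...]: 1 ply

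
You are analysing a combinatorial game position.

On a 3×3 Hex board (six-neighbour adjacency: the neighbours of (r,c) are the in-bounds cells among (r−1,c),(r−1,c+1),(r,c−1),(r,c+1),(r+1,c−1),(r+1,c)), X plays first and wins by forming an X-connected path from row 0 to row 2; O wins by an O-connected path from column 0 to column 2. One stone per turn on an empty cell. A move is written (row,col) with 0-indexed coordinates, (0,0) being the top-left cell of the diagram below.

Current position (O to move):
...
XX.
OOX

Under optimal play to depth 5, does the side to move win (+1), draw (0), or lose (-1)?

value(.../XX./OOX, O) = +1

p1 O@[.../XX./OOX]: (0,0)[O../XX./OOX]-1 (0,1)[.O./XX./OOX]-1 (0,2)[..O/XX./OOX]-1 (1,2)[.../XXO/OOX]+1*
p2 X@[.../XXO/OOX] terminal -1; root [.../XX./OOX] d5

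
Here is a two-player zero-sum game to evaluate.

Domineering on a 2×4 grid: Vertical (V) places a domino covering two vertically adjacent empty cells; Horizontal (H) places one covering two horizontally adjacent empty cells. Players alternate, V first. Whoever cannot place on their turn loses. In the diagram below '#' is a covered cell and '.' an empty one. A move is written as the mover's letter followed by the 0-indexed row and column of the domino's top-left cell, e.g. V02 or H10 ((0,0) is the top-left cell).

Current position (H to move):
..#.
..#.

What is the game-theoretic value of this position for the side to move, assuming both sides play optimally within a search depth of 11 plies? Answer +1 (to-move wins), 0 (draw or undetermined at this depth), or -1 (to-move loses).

value(..#./..#., H) = +1

ply 1, H at ..#./..#. | H00=+1→###./..#.*; H10=+1→..#./###.
ply 2, V at ###./..#. | V03=-1→####/..##*
ply 3, H at ####/..## | H10=+1→####/####*
ply 4: ####/#### is terminal -1 (V); from ..#./..#. depth 11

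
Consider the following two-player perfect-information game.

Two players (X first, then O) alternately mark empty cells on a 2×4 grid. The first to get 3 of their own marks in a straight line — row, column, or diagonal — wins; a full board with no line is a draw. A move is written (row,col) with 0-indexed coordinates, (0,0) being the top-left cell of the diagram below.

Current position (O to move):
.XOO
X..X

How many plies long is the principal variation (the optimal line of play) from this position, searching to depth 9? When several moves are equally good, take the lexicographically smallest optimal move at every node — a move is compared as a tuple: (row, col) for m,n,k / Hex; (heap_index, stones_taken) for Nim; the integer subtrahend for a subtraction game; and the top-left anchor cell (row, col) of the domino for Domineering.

ply 1, O at .XOO/X..X | (0,0)=+0→OXOO/X..X*; (1,1)=+0→.XOO/XO.X; (1,2)=+0→.XOO/X.OX
ply 2, X at OXOO/X..X | (1,1)=+0→OXOO/XX.X*; (1,2)=+0→OXOO/X.XX
ply 3, O at OXOO/XX.X | (1,2)=+0→OXOO/XXOX*
ply 4: OXOO/XXOX is terminal +0 (X); from .XOO/X..X depth 9

PV length from [.XOO/X..X]: 3 plies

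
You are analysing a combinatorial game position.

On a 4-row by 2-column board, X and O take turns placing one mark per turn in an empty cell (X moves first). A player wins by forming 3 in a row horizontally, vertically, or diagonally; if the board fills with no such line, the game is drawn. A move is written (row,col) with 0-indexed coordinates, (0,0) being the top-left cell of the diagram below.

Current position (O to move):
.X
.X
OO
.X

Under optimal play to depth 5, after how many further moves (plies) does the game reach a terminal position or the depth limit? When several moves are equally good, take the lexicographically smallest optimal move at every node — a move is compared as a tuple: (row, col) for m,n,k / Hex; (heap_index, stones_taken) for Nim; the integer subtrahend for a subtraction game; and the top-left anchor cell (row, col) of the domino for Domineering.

ply 1, O at .X/.X/OO/.X | (0,0)=+0→OX/.X/OO/.X; (1,0)=+1→.X/OX/OO/.X*; (3,0)=+0→.X/.X/OO/OX
ply 2, X at .X/OX/OO/.X | (0,0)=-1→XX/OX/OO/.X*; (3,0)=-1→.X/OX/OO/XX
ply 3, O at XX/OX/OO/.X | (3,0)=+1→XX/OX/OO/OX*
ply 4: XX/OX/OO/OX is terminal -1 (X); from .X/.X/OO/.X depth 5

PV length from [.X/.X/OO/.X]: 3 plies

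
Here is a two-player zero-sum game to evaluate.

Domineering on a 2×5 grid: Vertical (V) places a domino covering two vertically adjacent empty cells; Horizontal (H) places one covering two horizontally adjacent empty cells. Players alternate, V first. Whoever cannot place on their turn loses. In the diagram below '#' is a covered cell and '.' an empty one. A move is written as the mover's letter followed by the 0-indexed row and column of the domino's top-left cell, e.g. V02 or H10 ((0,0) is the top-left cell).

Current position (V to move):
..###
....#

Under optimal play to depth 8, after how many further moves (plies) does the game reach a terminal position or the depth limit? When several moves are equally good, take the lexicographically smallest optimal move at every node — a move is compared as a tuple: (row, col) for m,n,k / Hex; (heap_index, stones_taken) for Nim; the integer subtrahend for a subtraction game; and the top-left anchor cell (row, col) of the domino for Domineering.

PV length from [..###/....#]: 3 plies

ply 1, V at ..###/....# | V00=-1→#.###/#...#; V01=+1→.####/.#..#*
ply 2, H at .####/.#..# | H12=-1→.####/.####*
ply 3, V at .####/.#### | V00=+1→#####/#####*
ply 4: #####/##### is terminal -1 (H); from ..###/....# depth 8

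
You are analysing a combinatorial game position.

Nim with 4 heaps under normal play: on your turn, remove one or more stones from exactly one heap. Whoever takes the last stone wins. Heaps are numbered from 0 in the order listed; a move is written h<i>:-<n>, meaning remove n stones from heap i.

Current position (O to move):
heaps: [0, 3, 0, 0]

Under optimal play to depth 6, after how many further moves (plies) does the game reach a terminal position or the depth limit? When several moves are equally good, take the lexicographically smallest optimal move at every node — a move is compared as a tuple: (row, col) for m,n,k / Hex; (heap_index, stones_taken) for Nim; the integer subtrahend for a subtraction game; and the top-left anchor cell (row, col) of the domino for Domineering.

PV length from [(0,3,0,0)]: 1 ply

p1 O@[(0,3,0,0)]: h1:-1[(0,2,0,0)]-1 h1:-2[(0,1,0,0)]-1 h1:-3[(0,0,0,0)]+1*
p2 X@[(0,0,0,0)] terminal -1; root [(0,3,0,0)] d6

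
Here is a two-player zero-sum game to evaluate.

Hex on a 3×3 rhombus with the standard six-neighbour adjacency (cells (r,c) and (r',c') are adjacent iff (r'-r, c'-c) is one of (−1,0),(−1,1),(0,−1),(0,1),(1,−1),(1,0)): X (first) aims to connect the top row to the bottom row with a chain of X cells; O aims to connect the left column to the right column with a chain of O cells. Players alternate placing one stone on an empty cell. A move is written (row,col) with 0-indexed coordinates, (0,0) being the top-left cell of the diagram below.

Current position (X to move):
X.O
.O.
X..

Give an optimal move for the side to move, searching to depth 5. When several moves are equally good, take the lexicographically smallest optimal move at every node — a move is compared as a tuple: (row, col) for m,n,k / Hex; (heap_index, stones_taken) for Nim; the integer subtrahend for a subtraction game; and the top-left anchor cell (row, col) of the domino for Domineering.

X's best at [X.O/.O./X..]: (1,0)

ply 1, X at X.O/.O./X.. | (0,1)=-1→XXO/.O./X..; (1,0)=+1→X.O/XO./X..*; (1,2)=-1→X.O/.OX/X..; (2,1)=-1→X.O/.O./XX.; (2,2)=-1→X.O/.O./X.X
ply 2: X.O/XO./X.. is terminal -1 (O); from X.O/.O./X.. depth 5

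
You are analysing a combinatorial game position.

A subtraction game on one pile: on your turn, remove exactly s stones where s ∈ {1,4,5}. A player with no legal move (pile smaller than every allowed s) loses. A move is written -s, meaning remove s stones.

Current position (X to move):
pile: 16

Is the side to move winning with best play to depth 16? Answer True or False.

X winning at [16]: False

[16] X move#1: -1:-1/15*, -4:-1/12, -5:-1/11
[15] O move#2: -1:-1/14, -4:-1/11, -5:+1/10*
[10] X move#3: -1:-1/9*, -4:-1/6, -5:-1/5
[9] O move#4: -1:+1/8*, -4:-1/5, -5:-1/4
[8] X move#5: -1:-1/7*, -4:-1/4, -5:-1/3
[7] O move#6: -1:-1/6, -4:-1/3, -5:+1/2*
[2] X move#7: -1:-1/1*
[1] O move#8: -1:+1/0*
[0] end (terminal -1, X#9); searched 16 to 16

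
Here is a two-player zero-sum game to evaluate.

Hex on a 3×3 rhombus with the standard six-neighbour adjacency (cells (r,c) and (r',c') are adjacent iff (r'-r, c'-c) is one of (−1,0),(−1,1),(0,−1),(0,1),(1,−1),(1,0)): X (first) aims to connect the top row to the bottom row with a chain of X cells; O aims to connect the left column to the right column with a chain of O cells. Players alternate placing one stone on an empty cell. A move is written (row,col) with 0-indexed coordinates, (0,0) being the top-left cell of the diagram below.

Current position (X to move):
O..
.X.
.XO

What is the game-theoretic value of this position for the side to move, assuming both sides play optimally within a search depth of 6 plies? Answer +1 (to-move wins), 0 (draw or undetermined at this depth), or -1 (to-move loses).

value(O../.X./.XO, X) = +1

ply 1, X at O../.X./.XO | (0,1)=+1→OX./.X./.XO*; (0,2)=+1→O.X/.X./.XO; (1,0)=+1→O../XX./.XO; (1,2)=+1→O../.XX/.XO; (2,0)=+1→O../.X./XXO
ply 2: OX./.X./.XO is terminal -1 (O); from O../.X./.XO depth 6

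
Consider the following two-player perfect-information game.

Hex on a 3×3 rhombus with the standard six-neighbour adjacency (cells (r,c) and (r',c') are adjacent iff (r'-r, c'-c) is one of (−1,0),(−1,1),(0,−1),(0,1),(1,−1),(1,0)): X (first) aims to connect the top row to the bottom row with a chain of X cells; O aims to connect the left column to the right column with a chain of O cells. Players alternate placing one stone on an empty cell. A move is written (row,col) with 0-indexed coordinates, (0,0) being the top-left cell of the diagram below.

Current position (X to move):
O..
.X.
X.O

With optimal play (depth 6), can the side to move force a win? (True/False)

X winning at [O../.X./X.O]: True

[O../.X./X.O] X move#1: (0,1):+1/OX./.X./X.O*, (0,2):+1/O.X/.X./X.O, (1,0):+1/O../XX./X.O, (1,2):+1/O../.XX/X.O, (2,1):+1/O../.X./XXO
[OX./.X./X.O] end (terminal -1, O#2); searched O../.X./X.O to 6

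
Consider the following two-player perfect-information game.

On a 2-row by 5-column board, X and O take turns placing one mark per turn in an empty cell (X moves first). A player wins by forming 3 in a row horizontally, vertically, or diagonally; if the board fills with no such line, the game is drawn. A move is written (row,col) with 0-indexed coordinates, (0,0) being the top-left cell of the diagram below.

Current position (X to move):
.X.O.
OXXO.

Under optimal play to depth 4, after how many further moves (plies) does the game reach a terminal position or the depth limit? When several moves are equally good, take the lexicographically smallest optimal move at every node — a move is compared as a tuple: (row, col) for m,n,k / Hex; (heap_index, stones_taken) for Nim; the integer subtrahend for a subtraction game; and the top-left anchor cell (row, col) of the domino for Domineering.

PV length from [.X.O./OXXO.]: 4 plies

ply 1, X at .X.O./OXXO. | (0,0)=+0→XX.O./OXXO.*; (0,2)=+0→.XXO./OXXO.; (0,4)=+0→.X.OX/OXXO.; (1,4)=+0→.X.O./OXXOX
ply 2, O at XX.O./OXXO. | (0,2)=+0→XXOO./OXXO.*; (0,4)=-1→XX.OO/OXXO.; (1,4)=-1→XX.O./OXXOO
ply 3, X at XXOO./OXXO. | (0,4)=+0→XXOOX/OXXO.*; (1,4)=-1→XXOO./OXXOX
ply 4, O at XXOOX/OXXO. | (1,4)=+0→XXOOX/OXXOO*
ply 5: XXOOX/OXXOO is terminal +0 (X); from .X.O./OXXO. depth 4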